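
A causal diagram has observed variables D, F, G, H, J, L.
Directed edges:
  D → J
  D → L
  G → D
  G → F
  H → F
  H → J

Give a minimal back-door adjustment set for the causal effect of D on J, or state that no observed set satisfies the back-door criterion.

desc(D)\{D}={J,L}; candidates ⊆ {F,G,H}.
∅: D⊥J given ∅ in G with D→· removed — back-door holds.

D→J: minimal back-door set ∅.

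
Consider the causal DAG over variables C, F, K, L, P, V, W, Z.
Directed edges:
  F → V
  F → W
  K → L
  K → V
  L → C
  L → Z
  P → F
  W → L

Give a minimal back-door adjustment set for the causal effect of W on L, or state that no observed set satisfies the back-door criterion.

W→L: minimal back-door set ∅.

desc(W)\{W}={C,L,Z}; candidates ⊆ {F,K,P,V}.
∅: W⊥L given ∅ in G with W→· removed — back-door holds.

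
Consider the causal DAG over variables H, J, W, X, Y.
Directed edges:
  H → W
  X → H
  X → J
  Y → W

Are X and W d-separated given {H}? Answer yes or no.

Bayes-Ball from X | {H} reaches {J}.
W ∉ reach(X|{H}) ⇒ X ⊥ W | {H}.

Yes — X ⊥ W | {H}.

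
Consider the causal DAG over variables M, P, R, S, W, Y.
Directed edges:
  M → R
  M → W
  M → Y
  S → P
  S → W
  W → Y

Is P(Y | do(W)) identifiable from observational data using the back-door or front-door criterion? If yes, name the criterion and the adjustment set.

desc(W)\{W}={Y}; candidates ⊆ {M,P,R,S}.
size 0: {}; under {} W still reaches {M,P,R,S,Y} ∋ Y.
{M}: W⊥Y given {M} in G with W→· removed — back-door holds.
P(Y|do(W)) = Σ_{M} P(Y|W,M)·P(M).

P(Y|do(W)): backdoor, adjust for {M}.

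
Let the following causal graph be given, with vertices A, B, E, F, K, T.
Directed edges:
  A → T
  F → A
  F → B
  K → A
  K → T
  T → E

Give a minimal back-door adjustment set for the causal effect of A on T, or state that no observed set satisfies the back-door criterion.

A→T: minimal back-door set {K}.

desc(A)\{A}={E,T}; candidates ⊆ {B,F,K}.
size 0: {}; under {} A still reaches {B,E,F,K,T} ∋ T.
{K}: A⊥T given {K} in G with A→· removed — back-door holds.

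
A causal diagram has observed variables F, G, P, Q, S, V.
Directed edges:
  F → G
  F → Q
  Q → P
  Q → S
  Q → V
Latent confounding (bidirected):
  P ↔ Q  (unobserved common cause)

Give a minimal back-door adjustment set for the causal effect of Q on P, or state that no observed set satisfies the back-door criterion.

desc(Q)\{Q}={P,S,V}; candidates ⊆ {F,G}.
Q↔P: latent back-door arc(s) into Q.
size 0: {}; under {} Q still reaches {F,G,P} ∋ P.
size 1: {F}, {G}; under {F} Q still reaches {P} ∋ P.
size 2: {F,G}; under {F,G} Q still reaches {P} ∋ P.
Q↔P cannot be blocked by any observed set — no back-door set.

Q→P: no observed back-door set.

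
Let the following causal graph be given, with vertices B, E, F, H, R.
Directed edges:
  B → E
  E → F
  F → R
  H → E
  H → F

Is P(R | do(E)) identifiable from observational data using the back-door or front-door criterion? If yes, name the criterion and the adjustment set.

P(R|do(E)): backdoor, adjust for {H}.

desc(E)\{E}={F,R}; candidates ⊆ {B,H}.
size 0: {}; under {} E still reaches {B,F,H,R} ∋ R.
{H}: E⊥R given {H} in G with E→· removed — back-door holds.
P(R|do(E)) = Σ_{H} P(R|E,H)·P(H).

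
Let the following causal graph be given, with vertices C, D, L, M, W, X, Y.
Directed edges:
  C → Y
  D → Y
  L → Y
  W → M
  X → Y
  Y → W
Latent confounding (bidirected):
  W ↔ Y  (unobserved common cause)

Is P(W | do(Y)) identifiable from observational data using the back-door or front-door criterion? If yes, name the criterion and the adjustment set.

P(W|do(Y)): not identifiable (no BD/FD set).

desc(Y)\{Y}={M,W}; candidates ⊆ {C,D,L,X}.
Y↔W: latent back-door arc(s) into Y.
size 0: {}; under {} Y still reaches {C,D,L,M,W,X} ∋ W.
size 1: {C}, {D}, {L} …(+1); under {C} Y still reaches {D,L,M,W,X} ∋ W.
size 2: {C,D}, {C,L}, {C,X} …(+3); under {C,D} Y still reaches {L,M,W,X} ∋ W.
Y↔W cannot be blocked by any observed set — no back-door set.
No mediator lies on a directed Y→…→W path.
Neither criterion identifies P(W|do(Y)) in this graph.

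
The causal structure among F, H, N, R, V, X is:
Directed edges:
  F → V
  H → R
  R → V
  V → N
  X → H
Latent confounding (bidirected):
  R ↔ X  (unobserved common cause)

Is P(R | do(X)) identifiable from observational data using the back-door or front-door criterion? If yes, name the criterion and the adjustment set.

P(R|do(X)): frontdoor, adjust for {H}.

desc(X)\{X}={H,N,R,V}; candidates ⊆ {F}.
X↔R: latent back-door arc(s) into X.
size 0: {}; under {} X still reaches {N,R,V} ∋ R.
size 1: {F}; under {F} X still reaches {N,R,V} ∋ R.
X↔R cannot be blocked by any observed set — no back-door set.
{H}: (i) intercepts every directed X→R path; (ii) no back-door X→{H}; (iii) {X} blocks every back-door {H}→R. Front-door holds.
P(R|do(X)) = Σ_{H} P(H|X) Σ_{X'} P(R|H,X')P(X').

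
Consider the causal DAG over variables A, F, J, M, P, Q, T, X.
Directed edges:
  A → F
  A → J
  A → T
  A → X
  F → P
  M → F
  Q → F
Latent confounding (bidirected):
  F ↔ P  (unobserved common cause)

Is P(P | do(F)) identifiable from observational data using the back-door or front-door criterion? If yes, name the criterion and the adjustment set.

P(P|do(F)): not identifiable (no BD/FD set).

desc(F)\{F}={P}; candidates ⊆ {A,J,M,Q,T,X}.
F↔P: latent back-door arc(s) into F.
size 0: {}; under {} F still reaches {A,J,M,P,Q,T,X} ∋ P.
size 1: {A}, {J}, {M} …(+3); under {A} F still reaches {M,P,Q} ∋ P.
size 2: {A,J}, {A,M}, {A,Q} …(+12); under {A,J} F still reaches {M,P,Q} ∋ P.
F↔P cannot be blocked by any observed set — no back-door set.
No mediator lies on a directed F→…→P path.
Neither criterion identifies P(P|do(F)) in this graph.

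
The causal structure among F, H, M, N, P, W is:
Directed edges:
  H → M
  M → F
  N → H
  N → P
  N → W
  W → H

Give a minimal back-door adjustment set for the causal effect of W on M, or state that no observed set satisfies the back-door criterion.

desc(W)\{W}={F,H,M}; candidates ⊆ {N,P}.
size 0: {}; under {} W still reaches {F,H,M,N,P} ∋ M.
{N}: W⊥M given {N} in G with W→· removed — back-door holds.

W→M: minimal back-door set {N}.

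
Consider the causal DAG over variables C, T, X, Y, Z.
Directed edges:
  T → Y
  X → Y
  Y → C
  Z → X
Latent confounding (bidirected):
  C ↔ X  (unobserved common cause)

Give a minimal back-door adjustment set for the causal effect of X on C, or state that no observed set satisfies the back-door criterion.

desc(X)\{X}={C,Y}; candidates ⊆ {T,Z}.
X↔C: latent back-door arc(s) into X.
size 0: {}; under {} X still reaches {C,Z} ∋ C.
size 1: {T}, {Z}; under {T} X still reaches {C,Z} ∋ C.
size 2: {T,Z}; under {T,Z} X still reaches {C} ∋ C.
X↔C cannot be blocked by any observed set — no back-door set.

X→C: no observed back-door set.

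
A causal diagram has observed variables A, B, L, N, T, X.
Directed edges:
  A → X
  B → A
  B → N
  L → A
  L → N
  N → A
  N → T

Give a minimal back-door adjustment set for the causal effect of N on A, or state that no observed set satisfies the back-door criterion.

desc(N)\{N}={A,T,X}; candidates ⊆ {B,L}.
size 0: {}; under {} N still reaches {A,B,L,X} ∋ A.
size 1: {B}, {L}; under {B} N still reaches {A,L,X} ∋ A.
{B,L}: N⊥A given {B,L} in G with N→· removed — back-door holds.

N→A: minimal back-door set {B, L}.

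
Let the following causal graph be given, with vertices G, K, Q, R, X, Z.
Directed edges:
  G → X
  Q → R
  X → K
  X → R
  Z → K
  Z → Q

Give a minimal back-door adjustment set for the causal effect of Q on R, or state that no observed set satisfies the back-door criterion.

Q→R: minimal back-door set ∅.

desc(Q)\{Q}={R}; candidates ⊆ {G,K,X,Z}.
∅: Q⊥R given ∅ in G with Q→· removed — back-door holds.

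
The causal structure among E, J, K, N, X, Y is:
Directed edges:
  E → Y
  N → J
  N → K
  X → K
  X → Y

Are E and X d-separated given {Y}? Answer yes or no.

Bayes-Ball from E | {Y} reaches {K,X}.
X ∈ reach(E|{Y}) ⇒ E ⊥̸ X | {Y}.

No — E and X are d-connected given {Y}.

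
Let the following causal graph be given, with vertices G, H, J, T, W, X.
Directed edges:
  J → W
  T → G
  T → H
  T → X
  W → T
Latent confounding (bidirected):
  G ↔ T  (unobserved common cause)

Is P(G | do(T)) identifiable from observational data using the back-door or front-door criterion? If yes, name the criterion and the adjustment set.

desc(T)\{T}={G,H,X}; candidates ⊆ {J,W}.
T↔G: latent back-door arc(s) into T.
size 0: {}; under {} T still reaches {G,J,W} ∋ G.
size 1: {J}, {W}; under {J} T still reaches {G,W} ∋ G.
size 2: {J,W}; under {J,W} T still reaches {G} ∋ G.
T↔G cannot be blocked by any observed set — no back-door set.
No mediator lies on a directed T→…→G path.
Neither criterion identifies P(G|do(T)) in this graph.

P(G|do(T)): not identifiable (no BD/FD set).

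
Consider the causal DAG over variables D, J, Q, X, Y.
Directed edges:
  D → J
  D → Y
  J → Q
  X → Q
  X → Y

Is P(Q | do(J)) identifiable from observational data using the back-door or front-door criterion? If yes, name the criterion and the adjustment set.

P(Q|do(J)): backdoor, adjust for ∅.

desc(J)\{J}={Q}; candidates ⊆ {D,X,Y}.
∅: J⊥Q given ∅ in G with J→· removed — back-door holds.
P(Q|do(J)) = P(Q|J) — no adjustment needed.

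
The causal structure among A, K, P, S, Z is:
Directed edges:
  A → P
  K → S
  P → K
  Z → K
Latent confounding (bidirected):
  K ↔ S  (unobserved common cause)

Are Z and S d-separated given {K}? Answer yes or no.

Bayes-Ball from Z | {K} reaches {A,P,S}.
S ∈ reach(Z|{K}) ⇒ Z ⊥̸ S | {K}.

No — Z and S are d-connected given {K}.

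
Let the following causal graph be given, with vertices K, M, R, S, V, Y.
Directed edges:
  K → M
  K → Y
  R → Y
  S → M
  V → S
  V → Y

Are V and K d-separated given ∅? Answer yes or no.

Bayes-Ball from V | ∅ reaches {M,S,Y}.
K ∉ reach(V|∅) ⇒ V ⊥ K | ∅.

Yes — V ⊥ K | ∅.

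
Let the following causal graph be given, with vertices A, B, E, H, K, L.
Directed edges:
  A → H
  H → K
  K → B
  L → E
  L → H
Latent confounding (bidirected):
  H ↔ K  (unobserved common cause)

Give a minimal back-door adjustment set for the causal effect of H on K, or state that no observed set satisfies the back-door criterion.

H→K: no observed back-door set.

desc(H)\{H}={B,K}; candidates ⊆ {A,E,L}.
H↔K: latent back-door arc(s) into H.
size 0: {}; under {} H still reaches {A,B,E,K,L} ∋ K.
size 1: {A}, {E}, {L}; under {A} H still reaches {B,E,K,L} ∋ K.
size 2: {A,E}, {A,L}, {E,L}; under {A,E} H still reaches {B,K,L} ∋ K.
H↔K cannot be blocked by any observed set — no back-door set.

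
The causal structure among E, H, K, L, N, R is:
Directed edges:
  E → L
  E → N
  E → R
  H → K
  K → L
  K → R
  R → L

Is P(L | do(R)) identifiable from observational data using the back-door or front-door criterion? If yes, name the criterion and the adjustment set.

desc(R)\{R}={L}; candidates ⊆ {E,H,K,N}.
size 0: {}; under {} R still reaches {E,H,K,L,N} ∋ L.
size 1: {E}, {H}, {K} …(+1); under {E} R still reaches {H,K,L} ∋ L.
{E,K}: R⊥L given {E,K} in G with R→· removed — back-door holds.
P(L|do(R)) = Σ_{E,K} P(L|R,E,K)·P(E,K).

P(L|do(R)): backdoor, adjust for {E, K}.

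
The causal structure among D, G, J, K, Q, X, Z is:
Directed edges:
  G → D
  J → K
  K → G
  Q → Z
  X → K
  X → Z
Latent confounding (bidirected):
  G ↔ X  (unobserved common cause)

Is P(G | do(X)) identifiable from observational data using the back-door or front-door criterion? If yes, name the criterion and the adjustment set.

P(G|do(X)): frontdoor, adjust for {K}.

desc(X)\{X}={D,G,K,Z}; candidates ⊆ {J,Q}.
X↔G: latent back-door arc(s) into X.
size 0: {}; under {} X still reaches {D,G} ∋ G.
size 1: {J}, {Q}; under {J} X still reaches {D,G} ∋ G.
size 2: {J,Q}; under {J,Q} X still reaches {D,G} ∋ G.
X↔G cannot be blocked by any observed set — no back-door set.
{K}: (i) intercepts every directed X→G path; (ii) no back-door X→{K}; (iii) {X} blocks every back-door {K}→G. Front-door holds.
P(G|do(X)) = Σ_{K} P(K|X) Σ_{X'} P(G|K,X')P(X').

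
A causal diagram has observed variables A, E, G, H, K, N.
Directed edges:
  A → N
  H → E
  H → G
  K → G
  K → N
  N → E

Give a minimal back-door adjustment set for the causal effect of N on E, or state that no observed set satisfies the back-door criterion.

desc(N)\{N}={E}; candidates ⊆ {A,G,H,K}.
∅: N⊥E given ∅ in G with N→· removed — back-door holds.

N→E: minimal back-door set ∅.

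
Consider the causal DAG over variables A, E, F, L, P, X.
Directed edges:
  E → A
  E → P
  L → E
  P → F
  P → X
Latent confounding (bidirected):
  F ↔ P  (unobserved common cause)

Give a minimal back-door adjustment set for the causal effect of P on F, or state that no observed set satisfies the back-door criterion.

desc(P)\{P}={F,X}; candidates ⊆ {A,E,L}.
P↔F: latent back-door arc(s) into P.
size 0: {}; under {} P still reaches {A,E,F,L} ∋ F.
size 1: {A}, {E}, {L}; under {A} P still reaches {E,F,L} ∋ F.
size 2: {A,E}, {A,L}, {E,L}; under {A,E} P still reaches {F} ∋ F.
P↔F cannot be blocked by any observed set — no back-door set.

P→F: no observed back-door set.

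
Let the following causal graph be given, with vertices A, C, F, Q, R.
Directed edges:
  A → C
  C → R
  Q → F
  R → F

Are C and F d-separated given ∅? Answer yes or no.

No — C and F are d-connected given ∅.

Bayes-Ball from C | ∅ reaches {A,F,R}.
F ∈ reach(C|∅) ⇒ C ⊥̸ F | ∅.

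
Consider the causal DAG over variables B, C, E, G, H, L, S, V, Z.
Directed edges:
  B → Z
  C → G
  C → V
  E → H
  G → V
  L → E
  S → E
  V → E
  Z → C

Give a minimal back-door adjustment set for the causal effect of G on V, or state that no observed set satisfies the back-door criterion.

desc(G)\{G}={E,H,V}; candidates ⊆ {B,C,L,S,Z}.
size 0: {}; under {} G still reaches {B,C,E,H,V,Z} ∋ V.
{C}: G⊥V given {C} in G with G→· removed — back-door holds.

G→V: minimal back-door set {C}.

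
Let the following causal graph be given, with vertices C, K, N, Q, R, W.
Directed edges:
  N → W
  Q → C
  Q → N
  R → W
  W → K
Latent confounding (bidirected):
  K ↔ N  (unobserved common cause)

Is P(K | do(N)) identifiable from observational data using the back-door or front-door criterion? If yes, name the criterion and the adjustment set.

P(K|do(N)): frontdoor, adjust for {W}.

desc(N)\{N}={K,W}; candidates ⊆ {C,Q,R}.
N↔K: latent back-door arc(s) into N.
size 0: {}; under {} N still reaches {C,K,Q} ∋ K.
size 1: {C}, {Q}, {R}; under {C} N still reaches {K,Q} ∋ K.
size 2: {C,Q}, {C,R}, {Q,R}; under {C,Q} N still reaches {K} ∋ K.
N↔K cannot be blocked by any observed set — no back-door set.
{W}: (i) intercepts every directed N→K path; (ii) no back-door N→{W}; (iii) {N} blocks every back-door {W}→K. Front-door holds.
P(K|do(N)) = Σ_{W} P(W|N) Σ_{N'} P(K|W,N')P(N').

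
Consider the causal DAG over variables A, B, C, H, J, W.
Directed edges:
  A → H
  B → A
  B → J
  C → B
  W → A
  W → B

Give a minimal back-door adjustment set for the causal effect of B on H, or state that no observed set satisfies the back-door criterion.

desc(B)\{B}={A,H,J}; candidates ⊆ {C,W}.
size 0: {}; under {} B still reaches {A,C,H,W} ∋ H.
{W}: B⊥H given {W} in G with B→· removed — back-door holds.

B→H: minimal back-door set {W}.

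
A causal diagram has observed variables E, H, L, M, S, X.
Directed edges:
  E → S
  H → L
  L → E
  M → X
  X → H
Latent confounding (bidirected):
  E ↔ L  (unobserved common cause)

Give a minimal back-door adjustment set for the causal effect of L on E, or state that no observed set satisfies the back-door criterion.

L→E: no observed back-door set.

desc(L)\{L}={E,S}; candidates ⊆ {H,M,X}.
L↔E: latent back-door arc(s) into L.
size 0: {}; under {} L still reaches {E,H,M,S,X} ∋ E.
size 1: {H}, {M}, {X}; under {H} L still reaches {E,S} ∋ E.
size 2: {H,M}, {H,X}, {M,X}; under {H,M} L still reaches {E,S} ∋ E.
L↔E cannot be blocked by any observed set — no back-door set.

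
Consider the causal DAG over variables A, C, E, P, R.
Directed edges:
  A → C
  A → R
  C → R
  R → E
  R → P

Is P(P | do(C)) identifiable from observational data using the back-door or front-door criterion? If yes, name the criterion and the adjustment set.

desc(C)\{C}={E,P,R}; candidates ⊆ {A}.
size 0: {}; under {} C still reaches {A,E,P,R} ∋ P.
{A}: C⊥P given {A} in G with C→· removed — back-door holds.
P(P|do(C)) = Σ_{A} P(P|C,A)·P(A).

P(P|do(C)): backdoor, adjust for {A}.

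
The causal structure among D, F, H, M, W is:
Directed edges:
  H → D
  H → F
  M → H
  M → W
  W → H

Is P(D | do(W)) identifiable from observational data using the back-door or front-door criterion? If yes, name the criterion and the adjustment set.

desc(W)\{W}={D,F,H}; candidates ⊆ {M}.
size 0: {}; under {} W still reaches {D,F,H,M} ∋ D.
{M}: W⊥D given {M} in G with W→· removed — back-door holds.
P(D|do(W)) = Σ_{M} P(D|W,M)·P(M).

P(D|do(W)): backdoor, adjust for {M}.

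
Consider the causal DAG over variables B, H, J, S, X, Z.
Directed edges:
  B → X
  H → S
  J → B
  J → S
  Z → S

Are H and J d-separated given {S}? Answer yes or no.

No — H and J are d-connected given {S}.

Bayes-Ball from H | {S} reaches {B,J,X,Z}.
J ∈ reach(H|{S}) ⇒ H ⊥̸ J | {S}.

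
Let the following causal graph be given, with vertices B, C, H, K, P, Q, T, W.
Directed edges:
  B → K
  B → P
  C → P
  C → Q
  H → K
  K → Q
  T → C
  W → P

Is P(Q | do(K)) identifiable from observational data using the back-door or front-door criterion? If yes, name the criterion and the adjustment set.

P(Q|do(K)): backdoor, adjust for ∅.

desc(K)\{K}={Q}; candidates ⊆ {B,C,H,P,T,W}.
∅: K⊥Q given ∅ in G with K→· removed — back-door holds.
P(Q|do(K)) = P(Q|K) — no adjustment needed.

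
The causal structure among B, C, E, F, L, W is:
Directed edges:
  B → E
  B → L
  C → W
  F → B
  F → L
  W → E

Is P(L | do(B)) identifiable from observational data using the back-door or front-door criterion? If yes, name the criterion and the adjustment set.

P(L|do(B)): backdoor, adjust for {F}.

desc(B)\{B}={E,L}; candidates ⊆ {C,F,W}.
size 0: {}; under {} B still reaches {F,L} ∋ L.
{F}: B⊥L given {F} in G with B→· removed — back-door holds.
P(L|do(B)) = Σ_{F} P(L|B,F)·P(F).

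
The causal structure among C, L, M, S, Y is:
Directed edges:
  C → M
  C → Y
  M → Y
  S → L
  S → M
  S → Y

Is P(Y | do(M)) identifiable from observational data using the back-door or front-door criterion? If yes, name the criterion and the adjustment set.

P(Y|do(M)): backdoor, adjust for {C, S}.

desc(M)\{M}={Y}; candidates ⊆ {C,L,S}.
size 0: {}; under {} M still reaches {C,L,S,Y} ∋ Y.
size 1: {C}, {L}, {S}; under {C} M still reaches {L,S,Y} ∋ Y.
{C,S}: M⊥Y given {C,S} in G with M→· removed — back-door holds.
P(Y|do(M)) = Σ_{C,S} P(Y|M,C,S)·P(C,S).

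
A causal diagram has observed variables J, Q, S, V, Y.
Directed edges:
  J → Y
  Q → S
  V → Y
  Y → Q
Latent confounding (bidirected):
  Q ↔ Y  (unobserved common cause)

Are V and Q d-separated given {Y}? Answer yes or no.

No — V and Q are d-connected given {Y}.

Bayes-Ball from V | {Y} reaches {J,Q,S}.
Q ∈ reach(V|{Y}) ⇒ V ⊥̸ Q | {Y}.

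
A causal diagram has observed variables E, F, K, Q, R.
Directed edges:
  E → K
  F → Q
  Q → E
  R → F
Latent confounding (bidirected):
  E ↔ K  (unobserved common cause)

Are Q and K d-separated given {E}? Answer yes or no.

No — Q and K are d-connected given {E}.

Bayes-Ball from Q | {E} reaches {F,K,R}.
K ∈ reach(Q|{E}) ⇒ Q ⊥̸ K | {E}.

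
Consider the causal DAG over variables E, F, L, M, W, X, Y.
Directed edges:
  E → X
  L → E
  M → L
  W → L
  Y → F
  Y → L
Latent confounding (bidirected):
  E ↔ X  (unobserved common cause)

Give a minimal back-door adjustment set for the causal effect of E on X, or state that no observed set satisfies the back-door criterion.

desc(E)\{E}={X}; candidates ⊆ {F,L,M,W,Y}.
E↔X: latent back-door arc(s) into E.
size 0: {}; under {} E still reaches {F,L,M,W,X,Y} ∋ X.
size 1: {F}, {L}, {M} …(+2); under {F} E still reaches {L,M,W,X,Y} ∋ X.
size 2: {F,L}, {F,M}, {F,W} …(+7); under {F,L} E still reaches {X} ∋ X.
E↔X cannot be blocked by any observed set — no back-door set.

E→X: no observed back-door set.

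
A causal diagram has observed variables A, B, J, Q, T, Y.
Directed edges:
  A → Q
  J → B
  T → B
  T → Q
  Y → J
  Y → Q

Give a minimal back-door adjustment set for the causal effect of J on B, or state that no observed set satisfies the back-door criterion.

desc(J)\{J}={B}; candidates ⊆ {A,Q,T,Y}.
∅: J⊥B given ∅ in G with J→· removed — back-door holds.

J→B: minimal back-door set ∅.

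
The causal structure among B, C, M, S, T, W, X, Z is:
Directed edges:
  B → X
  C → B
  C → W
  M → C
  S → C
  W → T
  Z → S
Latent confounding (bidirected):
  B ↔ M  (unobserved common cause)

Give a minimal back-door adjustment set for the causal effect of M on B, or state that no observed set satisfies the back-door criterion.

desc(M)\{M}={B,C,T,W,X}; candidates ⊆ {S,Z}.
M↔B: latent back-door arc(s) into M.
size 0: {}; under {} M still reaches {B,X} ∋ B.
size 1: {S}, {Z}; under {S} M still reaches {B,X} ∋ B.
size 2: {S,Z}; under {S,Z} M still reaches {B,X} ∋ B.
M↔B cannot be blocked by any observed set — no back-door set.

M→B: no observed back-door set.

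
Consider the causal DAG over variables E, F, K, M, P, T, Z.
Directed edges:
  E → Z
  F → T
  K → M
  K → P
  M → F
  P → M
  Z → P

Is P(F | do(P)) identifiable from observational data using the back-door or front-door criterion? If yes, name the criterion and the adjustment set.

desc(P)\{P}={F,M,T}; candidates ⊆ {E,K,Z}.
size 0: {}; under {} P still reaches {E,F,K,M,T,Z} ∋ F.
{K}: P⊥F given {K} in G with P→· removed — back-door holds.
P(F|do(P)) = Σ_{K} P(F|P,K)·P(K).

P(F|do(P)): backdoor, adjust for {K}.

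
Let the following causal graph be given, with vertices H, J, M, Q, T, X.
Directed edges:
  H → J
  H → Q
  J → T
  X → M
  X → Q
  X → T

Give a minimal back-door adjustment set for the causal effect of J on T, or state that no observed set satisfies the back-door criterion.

J→T: minimal back-door set ∅.

desc(J)\{J}={T}; candidates ⊆ {H,M,Q,X}.
∅: J⊥T given ∅ in G with J→· removed — back-door holds.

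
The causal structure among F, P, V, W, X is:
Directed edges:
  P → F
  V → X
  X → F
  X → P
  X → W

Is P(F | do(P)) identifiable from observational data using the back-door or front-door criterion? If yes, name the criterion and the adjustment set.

P(F|do(P)): backdoor, adjust for {X}.

desc(P)\{P}={F}; candidates ⊆ {V,W,X}.
size 0: {}; under {} P still reaches {F,V,W,X} ∋ F.
{X}: P⊥F given {X} in G with P→· removed — back-door holds.
P(F|do(P)) = Σ_{X} P(F|P,X)·P(X).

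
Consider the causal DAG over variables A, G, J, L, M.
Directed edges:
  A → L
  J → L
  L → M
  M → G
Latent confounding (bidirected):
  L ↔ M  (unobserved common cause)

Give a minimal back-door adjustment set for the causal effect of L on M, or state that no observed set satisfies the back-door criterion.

desc(L)\{L}={G,M}; candidates ⊆ {A,J}.
L↔M: latent back-door arc(s) into L.
size 0: {}; under {} L still reaches {A,G,J,M} ∋ M.
size 1: {A}, {J}; under {A} L still reaches {G,J,M} ∋ M.
size 2: {A,J}; under {A,J} L still reaches {G,M} ∋ M.
L↔M cannot be blocked by any observed set — no back-door set.

L→M: no observed back-door set.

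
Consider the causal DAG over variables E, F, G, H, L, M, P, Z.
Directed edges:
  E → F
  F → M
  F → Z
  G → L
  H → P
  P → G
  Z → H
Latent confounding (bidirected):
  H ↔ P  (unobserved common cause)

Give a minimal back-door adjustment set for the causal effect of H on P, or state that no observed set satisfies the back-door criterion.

H→P: no observed back-door set.

desc(H)\{H}={G,L,P}; candidates ⊆ {E,F,M,Z}.
H↔P: latent back-door arc(s) into H.
size 0: {}; under {} H still reaches {E,F,G,L,M,P,Z} ∋ P.
size 1: {E}, {F}, {M} …(+1); under {E} H still reaches {F,G,L,M,P,Z} ∋ P.
size 2: {E,F}, {E,M}, {E,Z} …(+3); under {E,F} H still reaches {G,L,P,Z} ∋ P.
H↔P cannot be blocked by any observed set — no back-door set.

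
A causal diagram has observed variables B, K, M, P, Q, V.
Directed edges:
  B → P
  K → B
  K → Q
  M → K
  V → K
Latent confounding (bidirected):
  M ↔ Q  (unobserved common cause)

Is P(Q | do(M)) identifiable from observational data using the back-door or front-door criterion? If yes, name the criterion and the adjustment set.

P(Q|do(M)): frontdoor, adjust for {K}.

desc(M)\{M}={B,K,P,Q}; candidates ⊆ {V}.
M↔Q: latent back-door arc(s) into M.
size 0: {}; under {} M still reaches {Q} ∋ Q.
size 1: {V}; under {V} M still reaches {Q} ∋ Q.
M↔Q cannot be blocked by any observed set — no back-door set.
{K}: (i) intercepts every directed M→Q path; (ii) no back-door M→{K}; (iii) {M} blocks every back-door {K}→Q. Front-door holds.
P(Q|do(M)) = Σ_{K} P(K|M) Σ_{M'} P(Q|K,M')P(M').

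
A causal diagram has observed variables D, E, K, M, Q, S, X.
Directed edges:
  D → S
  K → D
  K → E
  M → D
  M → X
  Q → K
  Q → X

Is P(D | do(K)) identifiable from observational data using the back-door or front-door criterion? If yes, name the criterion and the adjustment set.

desc(K)\{K}={D,E,S}; candidates ⊆ {M,Q,X}.
∅: K⊥D given ∅ in G with K→· removed — back-door holds.
P(D|do(K)) = P(D|K) — no adjustment needed.

P(D|do(K)): backdoor, adjust for ∅.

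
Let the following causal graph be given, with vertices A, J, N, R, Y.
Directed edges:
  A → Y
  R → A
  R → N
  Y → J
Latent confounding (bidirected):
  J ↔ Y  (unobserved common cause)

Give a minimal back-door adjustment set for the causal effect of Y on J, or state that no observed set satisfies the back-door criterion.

Y→J: no observed back-door set.

desc(Y)\{Y}={J}; candidates ⊆ {A,N,R}.
Y↔J: latent back-door arc(s) into Y.
size 0: {}; under {} Y still reaches {A,J,N,R} ∋ J.
size 1: {A}, {N}, {R}; under {A} Y still reaches {J} ∋ J.
size 2: {A,N}, {A,R}, {N,R}; under {A,N} Y still reaches {J} ∋ J.
Y↔J cannot be blocked by any observed set — no back-door set.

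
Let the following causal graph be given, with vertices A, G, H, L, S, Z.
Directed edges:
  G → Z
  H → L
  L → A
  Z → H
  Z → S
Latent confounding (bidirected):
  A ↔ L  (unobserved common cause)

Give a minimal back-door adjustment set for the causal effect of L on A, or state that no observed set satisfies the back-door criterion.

L→A: no observed back-door set.

desc(L)\{L}={A}; candidates ⊆ {G,H,S,Z}.
L↔A: latent back-door arc(s) into L.
size 0: {}; under {} L still reaches {A,G,H,S,Z} ∋ A.
size 1: {G}, {H}, {S} …(+1); under {G} L still reaches {A,H,S,Z} ∋ A.
size 2: {G,H}, {G,S}, {G,Z} …(+3); under {G,H} L still reaches {A} ∋ A.
L↔A cannot be blocked by any observed set — no back-door set.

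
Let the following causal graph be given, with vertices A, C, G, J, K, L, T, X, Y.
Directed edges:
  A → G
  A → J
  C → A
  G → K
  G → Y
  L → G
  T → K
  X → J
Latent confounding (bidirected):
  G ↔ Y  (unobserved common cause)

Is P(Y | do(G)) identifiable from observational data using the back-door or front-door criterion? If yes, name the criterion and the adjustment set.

P(Y|do(G)): not identifiable (no BD/FD set).

desc(G)\{G}={K,Y}; candidates ⊆ {A,C,J,L,T,X}.
G↔Y: latent back-door arc(s) into G.
size 0: {}; under {} G still reaches {A,C,J,L,Y} ∋ Y.
size 1: {A}, {C}, {J} …(+3); under {A} G still reaches {L,Y} ∋ Y.
size 2: {A,C}, {A,J}, {A,L} …(+12); under {A,C} G still reaches {L,Y} ∋ Y.
G↔Y cannot be blocked by any observed set — no back-door set.
No mediator lies on a directed G→…→Y path.
Neither criterion identifies P(Y|do(G)) in this graph.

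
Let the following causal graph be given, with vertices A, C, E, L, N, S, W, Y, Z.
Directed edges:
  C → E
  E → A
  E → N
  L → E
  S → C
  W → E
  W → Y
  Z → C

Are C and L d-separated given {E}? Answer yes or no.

No — C and L are d-connected given {E}.

Bayes-Ball from C | {E} reaches {L,S,W,Y,Z}.
L ∈ reach(C|{E}) ⇒ C ⊥̸ L | {E}.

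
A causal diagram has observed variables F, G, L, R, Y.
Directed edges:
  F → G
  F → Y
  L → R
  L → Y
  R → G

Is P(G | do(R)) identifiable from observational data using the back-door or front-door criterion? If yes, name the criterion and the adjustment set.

P(G|do(R)): backdoor, adjust for ∅.

desc(R)\{R}={G}; candidates ⊆ {F,L,Y}.
∅: R⊥G given ∅ in G with R→· removed — back-door holds.
P(G|do(R)) = P(G|R) — no adjustment needed.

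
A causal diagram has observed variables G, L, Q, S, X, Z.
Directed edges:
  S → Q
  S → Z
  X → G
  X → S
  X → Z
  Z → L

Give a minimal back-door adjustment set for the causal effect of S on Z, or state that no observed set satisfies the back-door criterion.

desc(S)\{S}={L,Q,Z}; candidates ⊆ {G,X}.
size 0: {}; under {} S still reaches {G,L,X,Z} ∋ Z.
{X}: S⊥Z given {X} in G with S→· removed — back-door holds.

S→Z: minimal back-door set {X}.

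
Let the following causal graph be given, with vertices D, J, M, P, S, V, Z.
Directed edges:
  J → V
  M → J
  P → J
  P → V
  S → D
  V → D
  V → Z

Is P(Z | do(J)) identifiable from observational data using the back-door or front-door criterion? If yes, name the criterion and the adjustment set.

P(Z|do(J)): backdoor, adjust for {P}.

desc(J)\{J}={D,V,Z}; candidates ⊆ {M,P,S}.
size 0: {}; under {} J still reaches {D,M,P,V,Z} ∋ Z.
{P}: J⊥Z given {P} in G with J→· removed — back-door holds.
P(Z|do(J)) = Σ_{P} P(Z|J,P)·P(P).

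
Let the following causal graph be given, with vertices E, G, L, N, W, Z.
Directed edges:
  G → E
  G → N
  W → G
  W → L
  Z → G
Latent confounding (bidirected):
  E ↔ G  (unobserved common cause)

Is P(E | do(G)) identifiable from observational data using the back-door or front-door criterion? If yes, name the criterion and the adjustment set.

desc(G)\{G}={E,N}; candidates ⊆ {L,W,Z}.
G↔E: latent back-door arc(s) into G.
size 0: {}; under {} G still reaches {E,L,W,Z} ∋ E.
size 1: {L}, {W}, {Z}; under {L} G still reaches {E,W,Z} ∋ E.
size 2: {L,W}, {L,Z}, {W,Z}; under {L,W} G still reaches {E,Z} ∋ E.
G↔E cannot be blocked by any observed set — no back-door set.
No mediator lies on a directed G→…→E path.
Neither criterion identifies P(E|do(G)) in this graph.

P(E|do(G)): not identifiable (no BD/FD set).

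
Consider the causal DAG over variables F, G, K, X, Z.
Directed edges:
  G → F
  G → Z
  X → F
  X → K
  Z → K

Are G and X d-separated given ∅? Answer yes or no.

Yes — G ⊥ X | ∅.

Bayes-Ball from G | ∅ reaches {F,K,Z}.
X ∉ reach(G|∅) ⇒ G ⊥ X | ∅.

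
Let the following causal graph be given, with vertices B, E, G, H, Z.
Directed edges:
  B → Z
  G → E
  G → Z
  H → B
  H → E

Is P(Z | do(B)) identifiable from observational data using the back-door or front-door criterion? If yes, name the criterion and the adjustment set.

P(Z|do(B)): backdoor, adjust for ∅.

desc(B)\{B}={Z}; candidates ⊆ {E,G,H}.
∅: B⊥Z given ∅ in G with B→· removed — back-door holds.
P(Z|do(B)) = P(Z|B) — no adjustment needed.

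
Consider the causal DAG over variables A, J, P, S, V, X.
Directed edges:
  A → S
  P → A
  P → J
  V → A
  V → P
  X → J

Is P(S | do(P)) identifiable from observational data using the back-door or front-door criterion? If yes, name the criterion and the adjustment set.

P(S|do(P)): backdoor, adjust for {V}.

desc(P)\{P}={A,J,S}; candidates ⊆ {V,X}.
size 0: {}; under {} P still reaches {A,S,V} ∋ S.
{V}: P⊥S given {V} in G with P→· removed — back-door holds.
P(S|do(P)) = Σ_{V} P(S|P,V)·P(V).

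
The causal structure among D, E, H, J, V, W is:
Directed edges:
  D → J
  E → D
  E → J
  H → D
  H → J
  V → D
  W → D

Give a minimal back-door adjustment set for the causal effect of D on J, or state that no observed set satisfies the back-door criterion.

D→J: minimal back-door set {E, H}.

desc(D)\{D}={J}; candidates ⊆ {E,H,V,W}.
size 0: {}; under {} D still reaches {E,H,J,V,W} ∋ J.
size 1: {E}, {H}, {V} …(+1); under {E} D still reaches {H,J,V,W} ∋ J.
{E,H}: D⊥J given {E,H} in G with D→· removed — back-door holds.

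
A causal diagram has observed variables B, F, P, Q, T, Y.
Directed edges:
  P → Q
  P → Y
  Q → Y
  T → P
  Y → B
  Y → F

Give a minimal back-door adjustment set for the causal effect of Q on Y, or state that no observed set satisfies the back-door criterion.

Q→Y: minimal back-door set {P}.

desc(Q)\{Q}={B,F,Y}; candidates ⊆ {P,T}.
size 0: {}; under {} Q still reaches {B,F,P,T,Y} ∋ Y.
{P}: Q⊥Y given {P} in G with Q→· removed — back-door holds.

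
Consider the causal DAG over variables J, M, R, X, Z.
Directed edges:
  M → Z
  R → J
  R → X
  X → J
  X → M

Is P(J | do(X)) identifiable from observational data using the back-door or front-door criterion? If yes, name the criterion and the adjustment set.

desc(X)\{X}={J,M,Z}; candidates ⊆ {R}.
size 0: {}; under {} X still reaches {J,R} ∋ J.
{R}: X⊥J given {R} in G with X→· removed — back-door holds.
P(J|do(X)) = Σ_{R} P(J|X,R)·P(R).

P(J|do(X)): backdoor, adjust for {R}.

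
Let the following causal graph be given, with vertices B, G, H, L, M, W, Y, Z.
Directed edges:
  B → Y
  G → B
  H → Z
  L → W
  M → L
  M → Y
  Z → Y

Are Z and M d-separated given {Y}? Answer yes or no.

No — Z and M are d-connected given {Y}.

Bayes-Ball from Z | {Y} reaches {B,G,H,L,M,W}.
M ∈ reach(Z|{Y}) ⇒ Z ⊥̸ M | {Y}.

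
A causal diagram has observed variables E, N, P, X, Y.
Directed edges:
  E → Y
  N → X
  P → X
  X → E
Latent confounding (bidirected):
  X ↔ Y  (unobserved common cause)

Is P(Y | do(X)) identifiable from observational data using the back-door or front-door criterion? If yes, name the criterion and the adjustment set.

P(Y|do(X)): frontdoor, adjust for {E}.

desc(X)\{X}={E,Y}; candidates ⊆ {N,P}.
X↔Y: latent back-door arc(s) into X.
size 0: {}; under {} X still reaches {N,P,Y} ∋ Y.
size 1: {N}, {P}; under {N} X still reaches {P,Y} ∋ Y.
size 2: {N,P}; under {N,P} X still reaches {Y} ∋ Y.
X↔Y cannot be blocked by any observed set — no back-door set.
{E}: (i) intercepts every directed X→Y path; (ii) no back-door X→{E}; (iii) {X} blocks every back-door {E}→Y. Front-door holds.
P(Y|do(X)) = Σ_{E} P(E|X) Σ_{X'} P(Y|E,X')P(X').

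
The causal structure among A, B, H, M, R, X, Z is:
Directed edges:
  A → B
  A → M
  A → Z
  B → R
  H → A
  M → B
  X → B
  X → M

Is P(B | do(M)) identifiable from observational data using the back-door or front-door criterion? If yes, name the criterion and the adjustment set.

desc(M)\{M}={B,R}; candidates ⊆ {A,H,X,Z}.
size 0: {}; under {} M still reaches {A,B,H,R,X,Z} ∋ B.
size 1: {A}, {H}, {X} …(+1); under {A} M still reaches {B,R,X} ∋ B.
{A,X}: M⊥B given {A,X} in G with M→· removed — back-door holds.
P(B|do(M)) = Σ_{A,X} P(B|M,A,X)·P(A,X).

P(B|do(M)): backdoor, adjust for {A, X}.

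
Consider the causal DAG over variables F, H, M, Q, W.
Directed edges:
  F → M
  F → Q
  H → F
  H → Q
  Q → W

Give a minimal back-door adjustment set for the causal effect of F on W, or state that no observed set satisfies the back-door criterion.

F→W: minimal back-door set {H}.

desc(F)\{F}={M,Q,W}; candidates ⊆ {H}.
size 0: {}; under {} F still reaches {H,Q,W} ∋ W.
{H}: F⊥W given {H} in G with F→· removed — back-door holds.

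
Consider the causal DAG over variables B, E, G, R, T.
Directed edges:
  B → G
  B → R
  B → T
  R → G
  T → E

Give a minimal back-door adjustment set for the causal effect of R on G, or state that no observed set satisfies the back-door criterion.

desc(R)\{R}={G}; candidates ⊆ {B,E,T}.
size 0: {}; under {} R still reaches {B,E,G,T} ∋ G.
{B}: R⊥G given {B} in G with R→· removed — back-door holds.

R→G: minimal back-door set {B}.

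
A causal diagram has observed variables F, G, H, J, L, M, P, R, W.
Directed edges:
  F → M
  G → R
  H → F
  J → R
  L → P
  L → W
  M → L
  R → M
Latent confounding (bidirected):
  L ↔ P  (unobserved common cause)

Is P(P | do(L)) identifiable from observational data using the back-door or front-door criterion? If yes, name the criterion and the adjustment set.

P(P|do(L)): not identifiable (no BD/FD set).

desc(L)\{L}={P,W}; candidates ⊆ {F,G,H,J,M,R}.
L↔P: latent back-door arc(s) into L.
size 0: {}; under {} L still reaches {F,G,H,J,M,P,R} ∋ P.
size 1: {F}, {G}, {H} …(+3); under {F} L still reaches {G,J,M,P,R} ∋ P.
size 2: {F,G}, {F,H}, {F,J} …(+12); under {F,G} L still reaches {J,M,P,R} ∋ P.
L↔P cannot be blocked by any observed set — no back-door set.
No mediator lies on a directed L→…→P path.
Neither criterion identifies P(P|do(L)) in this graph.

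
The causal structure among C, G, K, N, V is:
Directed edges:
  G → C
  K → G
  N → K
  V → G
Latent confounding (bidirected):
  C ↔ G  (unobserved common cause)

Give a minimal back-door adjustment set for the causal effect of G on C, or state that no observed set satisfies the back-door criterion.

desc(G)\{G}={C}; candidates ⊆ {K,N,V}.
G↔C: latent back-door arc(s) into G.
size 0: {}; under {} G still reaches {C,K,N,V} ∋ C.
size 1: {K}, {N}, {V}; under {K} G still reaches {C,V} ∋ C.
size 2: {K,N}, {K,V}, {N,V}; under {K,N} G still reaches {C,V} ∋ C.
G↔C cannot be blocked by any observed set — no back-door set.

G→C: no observed back-door set.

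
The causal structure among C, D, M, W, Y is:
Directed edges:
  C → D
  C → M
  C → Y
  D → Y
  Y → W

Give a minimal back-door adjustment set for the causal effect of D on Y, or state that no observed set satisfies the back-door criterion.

D→Y: minimal back-door set {C}.

desc(D)\{D}={W,Y}; candidates ⊆ {C,M}.
size 0: {}; under {} D still reaches {C,M,W,Y} ∋ Y.
{C}: D⊥Y given {C} in G with D→· removed — back-door holds.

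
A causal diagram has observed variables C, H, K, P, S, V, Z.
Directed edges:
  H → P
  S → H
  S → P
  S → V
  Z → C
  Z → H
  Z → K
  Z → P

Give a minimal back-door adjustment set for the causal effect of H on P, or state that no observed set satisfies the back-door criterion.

H→P: minimal back-door set {S, Z}.

desc(H)\{H}={P}; candidates ⊆ {C,K,S,V,Z}.
size 0: {}; under {} H still reaches {C,K,P,S,V,Z} ∋ P.
size 1: {C}, {K}, {S} …(+2); under {C} H still reaches {K,P,S,V,Z} ∋ P.
{S,Z}: H⊥P given {S,Z} in G with H→· removed — back-door holds.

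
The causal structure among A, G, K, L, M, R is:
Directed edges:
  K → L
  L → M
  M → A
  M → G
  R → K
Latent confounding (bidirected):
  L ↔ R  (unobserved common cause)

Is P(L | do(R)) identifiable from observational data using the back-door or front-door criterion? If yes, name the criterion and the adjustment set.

desc(R)\{R}={A,G,K,L,M}; candidates ⊆ {—}.
R↔L: latent back-door arc(s) into R.
size 0: {}; under {} R still reaches {A,G,L,M} ∋ L.
R↔L cannot be blocked by any observed set — no back-door set.
{K}: (i) intercepts every directed R→L path; (ii) no back-door R→{K}; (iii) {R} blocks every back-door {K}→L. Front-door holds.
P(L|do(R)) = Σ_{K} P(K|R) Σ_{R'} P(L|K,R')P(R').

P(L|do(R)): frontdoor, adjust for {K}.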